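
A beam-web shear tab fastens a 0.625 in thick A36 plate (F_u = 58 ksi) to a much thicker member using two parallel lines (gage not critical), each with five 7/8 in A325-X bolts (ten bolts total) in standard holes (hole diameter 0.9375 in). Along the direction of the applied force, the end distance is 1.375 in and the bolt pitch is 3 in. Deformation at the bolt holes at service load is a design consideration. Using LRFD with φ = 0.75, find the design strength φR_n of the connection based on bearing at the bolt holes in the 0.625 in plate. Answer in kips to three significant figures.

516 kips

Per bolt r_n = 1.2 l_c t F_u ≤ 2.4 d t F_u; upper limit = 2.4 × 0.875 × 0.625 × 58 = 76.12 kips.
Edge bolt: l_c = 1.375 − 0.9375/2 = 0.9062 in → 1.2 × 0.9062 × 0.625 × 58 = 39.42 → r_n = 39.42 kips.
Interior bolts: l_c = 3 − 0.9375 = 2.062 in → 1.2 × 2.062 × 0.625 × 58 = 89.72 → r_n = 76.12 kips.
R_n = 2 × 39.42 + 8 × 76.12 = 687.8 kips.
Design strength φR_n = 0.75 × 687.8 = 516 kips.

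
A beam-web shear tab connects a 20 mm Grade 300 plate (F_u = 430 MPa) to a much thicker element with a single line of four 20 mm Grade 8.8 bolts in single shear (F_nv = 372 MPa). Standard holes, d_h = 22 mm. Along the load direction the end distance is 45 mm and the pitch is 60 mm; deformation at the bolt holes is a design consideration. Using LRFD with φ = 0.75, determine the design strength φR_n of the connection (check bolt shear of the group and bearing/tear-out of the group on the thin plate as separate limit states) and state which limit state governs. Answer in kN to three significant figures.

Bolt shear: A_b = π·20²/4 = 314.2 mm²; R_n = 372 × 314.2 × 4 × 1 / 1000 = 467.5 kN → 0.75 × 467.5 = 351 kN.
Bearing (1.2 l_c t F_u ≤ 2.4 d t F_u): upper limit = 2.4·20·20·430 / 1000 = 412.8 kN.
  Edge l_c = 45 − 22/2 = 34 → r_n = 350.9 kN; interior l_c = 60 − 22 = 38 → r_n = 392.2 kN.
  R_n,bearing = 1·350.9 + 3·392.2 = 1527 kN → 0.75 × 1527 = 1150 kN.
Bolt shear governs: 351 kN.

351 kN (bolt shear governs)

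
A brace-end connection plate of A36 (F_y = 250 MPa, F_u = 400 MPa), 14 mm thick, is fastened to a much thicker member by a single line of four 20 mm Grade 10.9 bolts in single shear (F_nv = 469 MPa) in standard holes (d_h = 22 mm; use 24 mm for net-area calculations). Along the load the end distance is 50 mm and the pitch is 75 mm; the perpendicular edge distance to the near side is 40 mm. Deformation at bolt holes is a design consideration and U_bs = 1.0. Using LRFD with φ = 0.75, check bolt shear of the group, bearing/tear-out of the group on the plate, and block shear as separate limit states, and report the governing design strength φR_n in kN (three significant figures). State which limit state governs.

442 kN (bolt shear governs)

Bolt shear: A_b = π·20²/4 = 314.2 mm²; R_n = 469 × 314.2 × 4 × 1 / 1000 = 589.4 kN → 0.75 × 589.4 = 442 kN.
Bearing: edge l_c = 39, r_n = 262.1 kN; interior l_c = 53, r_n = 268.8 kN; R_n = 262.1 + 3·268.8 = 1068 kN → 801 kN.
Block shear: A_gv = 3850, A_nv = 2674, A_nt = 392 mm²; R_n = min(0.6F_uA_nv, 0.6F_yA_gv) + U_bs·F_u·A_nt = 734.3 kN → 551 kN.
Bolt shear governs: 442 kN.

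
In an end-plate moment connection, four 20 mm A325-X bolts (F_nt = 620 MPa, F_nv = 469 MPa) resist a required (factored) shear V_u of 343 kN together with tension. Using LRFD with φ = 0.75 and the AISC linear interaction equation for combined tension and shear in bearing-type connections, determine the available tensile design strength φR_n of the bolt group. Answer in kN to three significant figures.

A_b = π·20²/4 = 314.2 mm²; f_rv = 343 × 1000 / (4 × 314.2) = 273 MPa.
F'_nt = 1.3 F_nt − (F_nt / φF_nv) f_rv = 1.3·620 − (620/(0.75·469))·273 = 324.9 MPa, capped at F_nt → F'_nt = 324.9 MPa.
R_n = F'_nt · A_b · n = 324.9 × 314.2 × 4 / 1000 = 408.3 kN.
Design strength φR_n = 0.75 × 408.3 = 306 kN.

306 kN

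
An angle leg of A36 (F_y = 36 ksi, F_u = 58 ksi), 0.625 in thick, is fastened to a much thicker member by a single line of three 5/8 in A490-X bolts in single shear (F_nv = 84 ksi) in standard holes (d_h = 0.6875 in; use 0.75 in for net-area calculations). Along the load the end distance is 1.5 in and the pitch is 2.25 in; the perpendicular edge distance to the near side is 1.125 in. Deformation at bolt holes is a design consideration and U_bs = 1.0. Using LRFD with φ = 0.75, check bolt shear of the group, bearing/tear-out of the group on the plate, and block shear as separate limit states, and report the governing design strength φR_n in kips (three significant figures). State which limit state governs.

58 kips (bolt shear governs)

Bolt shear: A_b = π·0.625²/4 = 0.3068 in²; R_n = 84 × 0.3068 × 3 × 1 = 77.31 kips → 0.75 × 77.31 = 58 kips.
Bearing: edge l_c = 1.156, r_n = 50.3 kips; interior l_c = 1.562, r_n = 54.38 kips; R_n = 50.3 + 2·54.38 = 159 kips → 119 kips.
Block shear: A_gv = 3.75, A_nv = 2.578, A_nt = 0.4688 in²; R_n = min(0.6F_uA_nv, 0.6F_yA_gv) + U_bs·F_u·A_nt = 108.2 kips → 81.1 kips.
Bolt shear governs: 58 kips.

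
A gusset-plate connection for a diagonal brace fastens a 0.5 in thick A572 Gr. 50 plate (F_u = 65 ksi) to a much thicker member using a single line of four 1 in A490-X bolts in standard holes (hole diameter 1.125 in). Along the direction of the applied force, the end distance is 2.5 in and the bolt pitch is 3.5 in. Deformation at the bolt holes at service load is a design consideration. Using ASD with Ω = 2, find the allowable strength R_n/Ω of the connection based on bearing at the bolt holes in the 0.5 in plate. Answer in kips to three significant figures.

Per bolt r_n = 1.2 l_c t F_u ≤ 2.4 d t F_u; upper limit = 2.4 × 1 × 0.5 × 65 = 78 kips.
Edge bolt: l_c = 2.5 − 1.125/2 = 1.938 in → 1.2 × 1.938 × 0.5 × 65 = 75.56 → r_n = 75.56 kips.
Interior bolts: l_c = 3.5 − 1.125 = 2.375 in → 1.2 × 2.375 × 0.5 × 65 = 92.62 → r_n = 78 kips.
R_n = 1 × 75.56 + 3 × 78 = 309.6 kips.
Allowable strength R_n/Ω = 309.6 / 2 = 155 kips.

155 kips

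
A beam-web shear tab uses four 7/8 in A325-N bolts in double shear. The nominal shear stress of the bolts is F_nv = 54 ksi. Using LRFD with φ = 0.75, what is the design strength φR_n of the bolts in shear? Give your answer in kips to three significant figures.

A_b = π × 0.875² / 4 = 0.6013 in².
R_n = F_nv · A_b · n · n_s = 54 × 0.6013 × 4 × 2 = 259.8 kips.
Design strength φR_n = 0.75 × 259.8 = 195 kips.

195 kips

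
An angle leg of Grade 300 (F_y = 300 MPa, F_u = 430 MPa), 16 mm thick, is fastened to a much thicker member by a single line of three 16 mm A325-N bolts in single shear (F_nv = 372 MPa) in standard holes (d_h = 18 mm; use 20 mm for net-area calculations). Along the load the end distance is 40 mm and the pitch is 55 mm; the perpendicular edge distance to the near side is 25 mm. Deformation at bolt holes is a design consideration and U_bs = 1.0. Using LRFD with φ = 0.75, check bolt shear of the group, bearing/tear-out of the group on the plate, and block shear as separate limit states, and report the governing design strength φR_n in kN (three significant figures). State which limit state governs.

168 kN (bolt shear governs)

Bolt shear: A_b = π·16²/4 = 201.1 mm²; R_n = 372 × 201.1 × 3 × 1 / 1000 = 224.4 kN → 0.75 × 224.4 = 168 kN.
Bearing: edge l_c = 31, r_n = 255.9 kN; interior l_c = 37, r_n = 264.2 kN; R_n = 255.9 + 2·264.2 = 784.3 kN → 588 kN.
Block shear: A_gv = 2400, A_nv = 1600, A_nt = 240 mm²; R_n = min(0.6F_uA_nv, 0.6F_yA_gv) + U_bs·F_u·A_nt = 516 kN → 387 kN.
Bolt shear governs: 168 kN.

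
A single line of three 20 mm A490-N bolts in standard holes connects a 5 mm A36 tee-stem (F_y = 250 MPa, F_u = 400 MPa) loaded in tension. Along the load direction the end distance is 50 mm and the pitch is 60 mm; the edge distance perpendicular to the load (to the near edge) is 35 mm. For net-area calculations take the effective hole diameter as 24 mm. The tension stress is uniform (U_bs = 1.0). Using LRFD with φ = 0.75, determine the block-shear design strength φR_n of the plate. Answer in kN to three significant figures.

Shear plane L_v = 50 + 2·60 = 170 mm; A_gv = 170 × 5 = 850 mm².
A_nv = (170 − 2.5·24) × 5 = 550 mm².
A_nt = (35 − 0.5·24) × 5 = 115 mm².
0.6 F_u A_nv = 132 kN; 0.6 F_y A_gv = 127.5 kN → shear yielding governs the shear term.
R_n = 127.5 + 1.0 × 400 × 115 / 1000 = 173.5 kN.
Design strength φR_n = 0.75 × 173.5 = 130 kN.

130 kN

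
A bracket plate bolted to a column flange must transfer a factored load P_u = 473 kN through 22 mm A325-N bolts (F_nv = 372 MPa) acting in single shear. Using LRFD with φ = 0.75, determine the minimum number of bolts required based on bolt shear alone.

A_b = π·22²/4 = 380.1 mm².
Per-bolt design strength φR_n = 0.75 × 372 × 380.1 × 1 / 1000 = 106.1 kN.
n ≥ 473 / 106.1 = 4.46 → use 5 bolts.

5 bolts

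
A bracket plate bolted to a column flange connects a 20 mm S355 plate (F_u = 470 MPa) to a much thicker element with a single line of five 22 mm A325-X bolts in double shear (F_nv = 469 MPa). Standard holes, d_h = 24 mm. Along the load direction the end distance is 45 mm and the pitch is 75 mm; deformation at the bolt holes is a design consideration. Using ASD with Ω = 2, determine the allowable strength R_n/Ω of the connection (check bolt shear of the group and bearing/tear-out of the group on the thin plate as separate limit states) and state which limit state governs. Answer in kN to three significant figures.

Bolt shear: A_b = π·22²/4 = 380.1 mm²; R_n = 469 × 380.1 × 5 × 2 / 1000 = 1783 kN → 1783 / 2 = 891 kN.
Bearing (1.2 l_c t F_u ≤ 2.4 d t F_u): upper limit = 2.4·22·20·470 / 1000 = 496.3 kN.
  Edge l_c = 45 − 24/2 = 33 → r_n = 372.2 kN; interior l_c = 75 − 24 = 51 → r_n = 496.3 kN.
  R_n,bearing = 1·372.2 + 4·496.3 = 2358 kN → 2358 / 2 = 1180 kN.
Bolt shear governs: 891 kN.

891 kN (bolt shear governs)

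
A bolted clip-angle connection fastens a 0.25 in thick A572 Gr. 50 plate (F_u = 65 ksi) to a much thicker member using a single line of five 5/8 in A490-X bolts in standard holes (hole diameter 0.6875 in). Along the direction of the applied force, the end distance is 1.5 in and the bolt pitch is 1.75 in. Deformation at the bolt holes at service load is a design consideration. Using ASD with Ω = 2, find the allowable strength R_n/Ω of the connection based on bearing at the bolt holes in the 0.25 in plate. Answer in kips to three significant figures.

52.7 kips

Per bolt r_n = 1.2 l_c t F_u ≤ 2.4 d t F_u; upper limit = 2.4 × 0.625 × 0.25 × 65 = 24.38 kips.
Edge bolt: l_c = 1.5 − 0.6875/2 = 1.156 in → 1.2 × 1.156 × 0.25 × 65 = 22.55 → r_n = 22.55 kips.
Interior bolts: l_c = 1.75 − 0.6875 = 1.062 in → 1.2 × 1.062 × 0.25 × 65 = 20.72 → r_n = 20.72 kips.
R_n = 1 × 22.55 + 4 × 20.72 = 105.4 kips.
Allowable strength R_n/Ω = 105.4 / 2 = 52.7 kips.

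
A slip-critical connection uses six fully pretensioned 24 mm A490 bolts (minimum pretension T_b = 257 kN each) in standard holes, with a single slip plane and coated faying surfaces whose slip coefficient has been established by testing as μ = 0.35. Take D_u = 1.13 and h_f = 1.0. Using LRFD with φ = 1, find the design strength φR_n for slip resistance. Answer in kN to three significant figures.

R_n = μ · D_u · h_f · T_b · n_s · n_b = 0.35 × 1.13 × 1.0 × 257 × 1 × 6 = 609.9 kN.
Design strength φR_n = 1 × 609.9 = 610 kN.

610 kN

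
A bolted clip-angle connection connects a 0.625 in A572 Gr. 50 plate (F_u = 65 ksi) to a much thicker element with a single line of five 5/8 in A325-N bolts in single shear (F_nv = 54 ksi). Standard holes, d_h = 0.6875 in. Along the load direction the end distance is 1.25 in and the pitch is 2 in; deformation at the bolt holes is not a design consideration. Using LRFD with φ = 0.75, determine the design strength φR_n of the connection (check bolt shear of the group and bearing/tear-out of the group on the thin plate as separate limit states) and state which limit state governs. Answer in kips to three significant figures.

Bolt shear: A_b = π·0.625²/4 = 0.3068 in²; R_n = 54 × 0.3068 × 5 × 1 = 82.83 kips → 0.75 × 82.83 = 62.1 kips.
Bearing (1.5 l_c t F_u ≤ 3.0 d t F_u): upper limit = 3.0·0.625·0.625·65 = 76.17 kips.
  Edge l_c = 1.25 − 0.6875/2 = 0.9062 → r_n = 55.22 kips; interior l_c = 2 − 0.6875 = 1.312 → r_n = 76.17 kips.
  R_n,bearing = 1·55.22 + 4·76.17 = 359.9 kips → 0.75 × 359.9 = 270 kips.
Bolt shear governs: 62.1 kips.

62.1 kips (bolt shear governs)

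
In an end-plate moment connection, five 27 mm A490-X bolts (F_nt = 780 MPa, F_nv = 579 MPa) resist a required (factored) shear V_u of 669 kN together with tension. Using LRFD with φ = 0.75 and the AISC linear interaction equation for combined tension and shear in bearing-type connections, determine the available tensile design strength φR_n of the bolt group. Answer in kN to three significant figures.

A_b = π·27²/4 = 572.6 mm²; f_rv = 669 × 1000 / (5 × 572.6) = 233.7 MPa.
F'_nt = 1.3 F_nt − (F_nt / φF_nv) f_rv = 1.3·780 − (780/(0.75·579))·233.7 = 594.2 MPa, capped at F_nt → F'_nt = 594.2 MPa.
R_n = F'_nt · A_b · n = 594.2 × 572.6 × 5 / 1000 = 1701 kN.
Design strength φR_n = 0.75 × 1701 = 1280 kN.

1280 kN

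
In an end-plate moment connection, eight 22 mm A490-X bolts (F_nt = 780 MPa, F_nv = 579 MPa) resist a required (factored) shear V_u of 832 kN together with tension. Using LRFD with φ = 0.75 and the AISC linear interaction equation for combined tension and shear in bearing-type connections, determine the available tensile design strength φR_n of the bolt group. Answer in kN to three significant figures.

A_b = π·22²/4 = 380.1 mm²; f_rv = 832 × 1000 / (8 × 380.1) = 273.6 MPa.
F'_nt = 1.3 F_nt − (F_nt / φF_nv) f_rv = 1.3·780 − (780/(0.75·579))·273.6 = 522.6 MPa, capped at F_nt → F'_nt = 522.6 MPa.
R_n = F'_nt · A_b · n = 522.6 × 380.1 × 8 / 1000 = 1589 kN.
Design strength φR_n = 0.75 × 1589 = 1190 kN.

1190 kN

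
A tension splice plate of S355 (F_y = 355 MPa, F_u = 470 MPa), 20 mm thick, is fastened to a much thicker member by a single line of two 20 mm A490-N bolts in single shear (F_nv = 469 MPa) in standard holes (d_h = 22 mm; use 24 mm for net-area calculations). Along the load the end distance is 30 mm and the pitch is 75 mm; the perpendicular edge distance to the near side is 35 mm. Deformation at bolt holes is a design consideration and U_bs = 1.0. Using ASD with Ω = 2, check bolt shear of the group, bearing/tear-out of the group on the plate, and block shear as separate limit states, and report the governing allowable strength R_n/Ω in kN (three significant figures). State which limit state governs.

147 kN (bolt shear governs)

Bolt shear: A_b = π·20²/4 = 314.2 mm²; R_n = 469 × 314.2 × 2 × 1 / 1000 = 294.7 kN → 294.7 / 2 = 147 kN.
Bearing: edge l_c = 19, r_n = 214.3 kN; interior l_c = 53, r_n = 451.2 kN; R_n = 214.3 + 1·451.2 = 665.5 kN → 333 kN.
Block shear: A_gv = 2100, A_nv = 1380, A_nt = 460 mm²; R_n = min(0.6F_uA_nv, 0.6F_yA_gv) + U_bs·F_u·A_nt = 605.4 kN → 303 kN.
Bolt shear governs: 147 kN.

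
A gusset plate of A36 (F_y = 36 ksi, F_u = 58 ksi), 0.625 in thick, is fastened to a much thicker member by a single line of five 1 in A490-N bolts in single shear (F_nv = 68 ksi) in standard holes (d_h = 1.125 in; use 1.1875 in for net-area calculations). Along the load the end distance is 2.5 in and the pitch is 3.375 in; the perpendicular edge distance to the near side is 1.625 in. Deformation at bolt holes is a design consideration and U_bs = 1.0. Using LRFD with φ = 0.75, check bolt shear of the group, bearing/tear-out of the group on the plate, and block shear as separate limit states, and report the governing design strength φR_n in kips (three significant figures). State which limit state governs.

Bolt shear: A_b = π·1²/4 = 0.7854 in²; R_n = 68 × 0.7854 × 5 × 1 = 267 kips → 0.75 × 267 = 200 kips.
Bearing: edge l_c = 1.938, r_n = 84.28 kips; interior l_c = 2.25, r_n = 87 kips; R_n = 84.28 + 4·87 = 432.3 kips → 324 kips.
Block shear: A_gv = 10, A_nv = 6.66, A_nt = 0.6445 in²; R_n = min(0.6F_uA_nv, 0.6F_yA_gv) + U_bs·F_u·A_nt = 253.4 kips → 190 kips.
Block shear governs: 190 kips.

190 kips (block shear governs)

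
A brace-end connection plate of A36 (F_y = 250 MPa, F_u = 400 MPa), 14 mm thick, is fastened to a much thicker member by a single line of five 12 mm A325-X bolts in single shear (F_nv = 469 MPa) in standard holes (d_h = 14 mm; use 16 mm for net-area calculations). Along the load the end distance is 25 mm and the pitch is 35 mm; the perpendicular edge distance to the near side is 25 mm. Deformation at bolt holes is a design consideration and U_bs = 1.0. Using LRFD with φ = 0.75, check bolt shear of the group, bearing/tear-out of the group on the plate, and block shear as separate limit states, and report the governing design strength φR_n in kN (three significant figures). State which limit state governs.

Bolt shear: A_b = π·12²/4 = 113.1 mm²; R_n = 469 × 113.1 × 5 × 1 / 1000 = 265.2 kN → 0.75 × 265.2 = 199 kN.
Bearing: edge l_c = 18, r_n = 121 kN; interior l_c = 21, r_n = 141.1 kN; R_n = 121 + 4·141.1 = 685.4 kN → 514 kN.
Block shear: A_gv = 2310, A_nv = 1302, A_nt = 238 mm²; R_n = min(0.6F_uA_nv, 0.6F_yA_gv) + U_bs·F_u·A_nt = 407.7 kN → 306 kN.
Bolt shear governs: 199 kN.

199 kN (bolt shear governs)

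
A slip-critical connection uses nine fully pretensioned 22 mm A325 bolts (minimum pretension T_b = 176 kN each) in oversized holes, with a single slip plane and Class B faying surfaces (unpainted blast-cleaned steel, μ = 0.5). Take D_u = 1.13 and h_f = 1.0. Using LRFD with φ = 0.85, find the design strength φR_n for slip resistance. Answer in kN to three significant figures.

761 kN

R_n = μ · D_u · h_f · T_b · n_s · n_b = 0.5 × 1.13 × 1.0 × 176 × 1 × 9 = 895 kN.
Design strength φR_n = 0.85 × 895 = 761 kN.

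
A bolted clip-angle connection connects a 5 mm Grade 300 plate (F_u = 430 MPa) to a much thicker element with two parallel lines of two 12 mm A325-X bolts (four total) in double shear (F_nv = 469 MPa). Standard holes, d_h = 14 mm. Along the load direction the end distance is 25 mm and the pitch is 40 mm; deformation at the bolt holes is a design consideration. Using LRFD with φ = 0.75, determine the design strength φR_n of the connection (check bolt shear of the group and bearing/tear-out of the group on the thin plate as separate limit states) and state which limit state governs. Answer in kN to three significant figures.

163 kN (bearing governs)

Bolt shear: A_b = π·12²/4 = 113.1 mm²; R_n = 469 × 113.1 × 4 × 2 / 1000 = 424.3 kN → 0.75 × 424.3 = 318 kN.
Bearing (1.2 l_c t F_u ≤ 2.4 d t F_u): upper limit = 2.4·12·5·430 / 1000 = 61.92 kN.
  Edge l_c = 25 − 14/2 = 18 → r_n = 46.44 kN; interior l_c = 40 − 14 = 26 → r_n = 61.92 kN.
  R_n,bearing = 2·46.44 + 2·61.92 = 216.7 kN → 0.75 × 216.7 = 163 kN.
Bearing governs: 163 kN.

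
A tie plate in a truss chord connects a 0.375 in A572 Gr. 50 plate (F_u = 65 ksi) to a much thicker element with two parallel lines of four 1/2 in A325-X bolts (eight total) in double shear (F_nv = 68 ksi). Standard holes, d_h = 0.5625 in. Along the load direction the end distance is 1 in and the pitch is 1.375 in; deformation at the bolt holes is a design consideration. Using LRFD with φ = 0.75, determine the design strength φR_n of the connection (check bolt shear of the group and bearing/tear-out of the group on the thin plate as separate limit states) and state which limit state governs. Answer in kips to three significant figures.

Bolt shear: A_b = π·0.5²/4 = 0.1963 in²; R_n = 68 × 0.1963 × 8 × 2 = 213.6 kips → 0.75 × 213.6 = 160 kips.
Bearing (1.2 l_c t F_u ≤ 2.4 d t F_u): upper limit = 2.4·0.5·0.375·65 = 29.25 kips.
  Edge l_c = 1 − 0.5625/2 = 0.7188 → r_n = 21.02 kips; interior l_c = 1.375 − 0.5625 = 0.8125 → r_n = 23.77 kips.
  R_n,bearing = 2·21.02 + 6·23.77 = 184.6 kips → 0.75 × 184.6 = 138 kips.
Bearing governs: 138 kips.

138 kips (bearing governs)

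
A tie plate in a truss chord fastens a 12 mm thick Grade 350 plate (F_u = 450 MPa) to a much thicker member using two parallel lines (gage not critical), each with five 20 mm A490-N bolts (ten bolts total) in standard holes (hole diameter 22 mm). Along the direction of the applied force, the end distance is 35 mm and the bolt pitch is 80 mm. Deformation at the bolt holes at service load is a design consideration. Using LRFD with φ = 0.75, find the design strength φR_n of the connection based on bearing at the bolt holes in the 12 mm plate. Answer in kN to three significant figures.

1790 kN

Per bolt r_n = 1.2 l_c t F_u ≤ 2.4 d t F_u; upper limit = 2.4 × 20 × 12 × 450 / 1000 = 259.2 kN.
Edge bolt: l_c = 35 − 22/2 = 24 mm → 1.2 × 24 × 12 × 450 / 1000 = 155.5 → r_n = 155.5 kN.
Interior bolts: l_c = 80 − 22 = 58 mm → 1.2 × 58 × 12 × 450 / 1000 = 375.8 → r_n = 259.2 kN.
R_n = 2 × 155.5 + 8 × 259.2 = 2385 kN.
Design strength φR_n = 0.75 × 2385 = 1790 kN.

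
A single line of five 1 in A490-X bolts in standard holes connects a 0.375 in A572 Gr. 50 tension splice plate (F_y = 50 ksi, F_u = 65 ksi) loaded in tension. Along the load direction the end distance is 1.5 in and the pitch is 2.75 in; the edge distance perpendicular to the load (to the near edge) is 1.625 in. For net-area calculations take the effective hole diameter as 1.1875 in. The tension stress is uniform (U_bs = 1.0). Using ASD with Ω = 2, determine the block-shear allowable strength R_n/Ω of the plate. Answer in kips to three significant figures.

64.9 kips

Shear plane L_v = 1.5 + 4·2.75 = 12.5 in; A_gv = 12.5 × 0.375 = 4.688 in².
A_nv = (12.5 − 4.5·1.1875) × 0.375 = 2.684 in².
A_nt = (1.625 − 0.5·1.1875) × 0.375 = 0.3867 in².
0.6 F_u A_nv = 104.7 kips; 0.6 F_y A_gv = 140.6 kips → shear rupture governs the shear term.
R_n = 104.7 + 1.0 × 65 × 0.3867 = 129.8 kips.
Allowable strength R_n/Ω = 129.8 / 2 = 64.9 kips.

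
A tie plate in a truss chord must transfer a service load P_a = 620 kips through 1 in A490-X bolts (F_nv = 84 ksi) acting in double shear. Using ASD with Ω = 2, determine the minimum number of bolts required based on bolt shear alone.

A_b = π·1²/4 = 0.7854 in².
Per-bolt allowable strength R_n/Ω = 84 × 0.7854 × 2 / 2 = 65.97 kips.
n ≥ 620 / 65.97 = 9.398 → use 10 bolts.

10 bolts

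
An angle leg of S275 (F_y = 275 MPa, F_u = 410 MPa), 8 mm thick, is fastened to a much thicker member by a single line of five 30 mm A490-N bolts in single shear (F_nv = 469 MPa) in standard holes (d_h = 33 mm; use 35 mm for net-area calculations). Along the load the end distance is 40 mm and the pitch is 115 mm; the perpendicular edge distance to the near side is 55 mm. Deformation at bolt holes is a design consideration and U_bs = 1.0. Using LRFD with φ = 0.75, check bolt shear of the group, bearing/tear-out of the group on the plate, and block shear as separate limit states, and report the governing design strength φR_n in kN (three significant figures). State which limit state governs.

587 kN (block shear governs)

Bolt shear: A_b = π·30²/4 = 706.9 mm²; R_n = 469 × 706.9 × 5 × 1 / 1000 = 1658 kN → 0.75 × 1658 = 1240 kN.
Bearing: edge l_c = 23.5, r_n = 92.5 kN; interior l_c = 82, r_n = 236.2 kN; R_n = 92.5 + 4·236.2 = 1037 kN → 778 kN.
Block shear: A_gv = 4000, A_nv = 2740, A_nt = 300 mm²; R_n = min(0.6F_uA_nv, 0.6F_yA_gv) + U_bs·F_u·A_nt = 783 kN → 587 kN.
Block shear governs: 587 kN.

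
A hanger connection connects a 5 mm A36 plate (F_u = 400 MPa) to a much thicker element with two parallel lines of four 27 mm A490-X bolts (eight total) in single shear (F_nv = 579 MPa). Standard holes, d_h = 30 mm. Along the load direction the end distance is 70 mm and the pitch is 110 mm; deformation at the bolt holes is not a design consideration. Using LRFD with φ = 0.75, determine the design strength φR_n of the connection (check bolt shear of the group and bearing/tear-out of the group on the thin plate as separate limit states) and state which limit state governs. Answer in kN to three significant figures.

Bolt shear: A_b = π·27²/4 = 572.6 mm²; R_n = 579 × 572.6 × 8 × 1 / 1000 = 2652 kN → 0.75 × 2652 = 1990 kN.
Bearing (1.5 l_c t F_u ≤ 3.0 d t F_u): upper limit = 3.0·27·5·400 / 1000 = 162 kN.
  Edge l_c = 70 − 30/2 = 55 → r_n = 162 kN; interior l_c = 110 − 30 = 80 → r_n = 162 kN.
  R_n,bearing = 2·162 + 6·162 = 1296 kN → 0.75 × 1296 = 972 kN.
Bearing governs: 972 kN.

972 kN (bearing governs)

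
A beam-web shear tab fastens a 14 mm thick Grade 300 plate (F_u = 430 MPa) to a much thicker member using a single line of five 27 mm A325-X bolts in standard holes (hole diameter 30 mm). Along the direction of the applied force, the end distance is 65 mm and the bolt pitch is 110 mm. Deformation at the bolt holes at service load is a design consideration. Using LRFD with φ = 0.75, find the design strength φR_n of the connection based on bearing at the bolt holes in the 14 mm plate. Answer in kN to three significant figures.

1440 kN

Per bolt r_n = 1.2 l_c t F_u ≤ 2.4 d t F_u; upper limit = 2.4 × 27 × 14 × 430 / 1000 = 390.1 kN.
Edge bolt: l_c = 65 − 30/2 = 50 mm → 1.2 × 50 × 14 × 430 / 1000 = 361.2 → r_n = 361.2 kN.
Interior bolts: l_c = 110 − 30 = 80 mm → 1.2 × 80 × 14 × 430 / 1000 = 577.9 → r_n = 390.1 kN.
R_n = 1 × 361.2 + 4 × 390.1 = 1922 kN.
Design strength φR_n = 0.75 × 1922 = 1440 kN.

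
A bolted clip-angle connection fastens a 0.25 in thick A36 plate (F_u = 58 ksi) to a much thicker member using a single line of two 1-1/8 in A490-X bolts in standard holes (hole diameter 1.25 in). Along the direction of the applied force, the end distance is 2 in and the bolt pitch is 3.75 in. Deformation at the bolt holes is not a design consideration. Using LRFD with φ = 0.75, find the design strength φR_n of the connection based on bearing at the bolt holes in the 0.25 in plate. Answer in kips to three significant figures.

Per bolt r_n = 1.5 l_c t F_u ≤ 3.0 d t F_u; upper limit = 3.0 × 1.125 × 0.25 × 58 = 48.94 kips.
Edge bolt: l_c = 2 − 1.25/2 = 1.375 in → 1.5 × 1.375 × 0.25 × 58 = 29.91 → r_n = 29.91 kips.
Interior bolts: l_c = 3.75 − 1.25 = 2.5 in → 1.5 × 2.5 × 0.25 × 58 = 54.38 → r_n = 48.94 kips.
R_n = 1 × 29.91 + 1 × 48.94 = 78.84 kips.
Design strength φR_n = 0.75 × 78.84 = 59.1 kips.

59.1 kips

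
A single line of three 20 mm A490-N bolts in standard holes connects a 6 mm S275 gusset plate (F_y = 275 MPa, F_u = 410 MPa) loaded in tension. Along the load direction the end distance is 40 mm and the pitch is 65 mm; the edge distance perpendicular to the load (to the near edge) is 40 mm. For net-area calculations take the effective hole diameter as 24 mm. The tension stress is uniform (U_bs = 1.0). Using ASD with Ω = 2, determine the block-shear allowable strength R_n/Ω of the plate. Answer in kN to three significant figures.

Shear plane L_v = 40 + 2·65 = 170 mm; A_gv = 170 × 6 = 1020 mm².
A_nv = (170 − 2.5·24) × 6 = 660 mm².
A_nt = (40 − 0.5·24) × 6 = 168 mm².
0.6 F_u A_nv = 162.4 kN; 0.6 F_y A_gv = 168.3 kN → shear rupture governs the shear term.
R_n = 162.4 + 1.0 × 410 × 168 / 1000 = 231.2 kN.
Allowable strength R_n/Ω = 231.2 / 2 = 116 kN.

116 kN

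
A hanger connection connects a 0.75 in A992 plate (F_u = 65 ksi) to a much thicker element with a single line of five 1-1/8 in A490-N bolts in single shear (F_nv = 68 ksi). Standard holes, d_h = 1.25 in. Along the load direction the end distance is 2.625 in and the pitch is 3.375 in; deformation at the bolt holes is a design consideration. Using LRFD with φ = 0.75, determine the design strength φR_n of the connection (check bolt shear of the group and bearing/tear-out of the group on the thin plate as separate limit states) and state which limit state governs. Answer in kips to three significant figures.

Bolt shear: A_b = π·1.125²/4 = 0.994 in²; R_n = 68 × 0.994 × 5 × 1 = 338 kips → 0.75 × 338 = 253 kips.
Bearing (1.2 l_c t F_u ≤ 2.4 d t F_u): upper limit = 2.4·1.125·0.75·65 = 131.6 kips.
  Edge l_c = 2.625 − 1.25/2 = 2 → r_n = 117 kips; interior l_c = 3.375 − 1.25 = 2.125 → r_n = 124.3 kips.
  R_n,bearing = 1·117 + 4·124.3 = 614.2 kips → 0.75 × 614.2 = 461 kips.
Bolt shear governs: 253 kips.

253 kips (bolt shear governs)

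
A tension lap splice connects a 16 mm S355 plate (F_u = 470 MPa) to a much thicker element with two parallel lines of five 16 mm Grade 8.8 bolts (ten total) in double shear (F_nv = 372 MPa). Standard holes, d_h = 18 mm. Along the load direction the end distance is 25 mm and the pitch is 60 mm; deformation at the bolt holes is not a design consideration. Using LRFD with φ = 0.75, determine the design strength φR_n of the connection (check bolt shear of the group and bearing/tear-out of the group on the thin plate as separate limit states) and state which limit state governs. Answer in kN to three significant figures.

1120 kN (bolt shear governs)

Bolt shear: A_b = π·16²/4 = 201.1 mm²; R_n = 372 × 201.1 × 10 × 2 / 1000 = 1496 kN → 0.75 × 1496 = 1120 kN.
Bearing (1.5 l_c t F_u ≤ 3.0 d t F_u): upper limit = 3.0·16·16·470 / 1000 = 361 kN.
  Edge l_c = 25 − 18/2 = 16 → r_n = 180.5 kN; interior l_c = 60 − 18 = 42 → r_n = 361 kN.
  R_n,bearing = 2·180.5 + 8·361 = 3249 kN → 0.75 × 3249 = 2440 kN.
Bolt shear governs: 1120 kN.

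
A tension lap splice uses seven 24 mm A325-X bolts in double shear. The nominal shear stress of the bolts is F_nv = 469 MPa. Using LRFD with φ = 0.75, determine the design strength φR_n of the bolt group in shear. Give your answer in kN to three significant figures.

2230 kN

A_b = π × 24² / 4 = 452.4 mm².
R_n = F_nv · A_b · n · n_s = 469 × 452.4 × 7 × 2 / 1000 = 2970 kN.
Design strength φR_n = 0.75 × 2970 = 2230 kN.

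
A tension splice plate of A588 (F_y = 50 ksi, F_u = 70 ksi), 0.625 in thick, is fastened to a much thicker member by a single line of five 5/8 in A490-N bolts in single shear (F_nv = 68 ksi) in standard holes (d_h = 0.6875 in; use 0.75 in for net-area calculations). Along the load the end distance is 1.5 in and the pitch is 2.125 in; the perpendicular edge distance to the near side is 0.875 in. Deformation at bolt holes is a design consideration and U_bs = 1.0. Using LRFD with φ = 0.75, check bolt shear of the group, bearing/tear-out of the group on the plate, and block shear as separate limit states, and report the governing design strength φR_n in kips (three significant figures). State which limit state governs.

Bolt shear: A_b = π·0.625²/4 = 0.3068 in²; R_n = 68 × 0.3068 × 5 × 1 = 104.3 kips → 0.75 × 104.3 = 78.2 kips.
Bearing: edge l_c = 1.156, r_n = 60.7 kips; interior l_c = 1.438, r_n = 65.62 kips; R_n = 60.7 + 4·65.62 = 323.2 kips → 242 kips.
Block shear: A_gv = 6.25, A_nv = 4.141, A_nt = 0.3125 in²; R_n = min(0.6F_uA_nv, 0.6F_yA_gv) + U_bs·F_u·A_nt = 195.8 kips → 147 kips.
Bolt shear governs: 78.2 kips.

78.2 kips (bolt shear governs)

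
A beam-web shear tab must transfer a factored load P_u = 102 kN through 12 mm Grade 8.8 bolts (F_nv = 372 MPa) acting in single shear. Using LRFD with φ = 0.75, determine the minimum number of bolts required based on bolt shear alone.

A_b = π·12²/4 = 113.1 mm².
Per-bolt design strength φR_n = 0.75 × 372 × 113.1 × 1 / 1000 = 31.55 kN.
n ≥ 102 / 31.55 = 3.233 → use 4 bolts.

4 bolts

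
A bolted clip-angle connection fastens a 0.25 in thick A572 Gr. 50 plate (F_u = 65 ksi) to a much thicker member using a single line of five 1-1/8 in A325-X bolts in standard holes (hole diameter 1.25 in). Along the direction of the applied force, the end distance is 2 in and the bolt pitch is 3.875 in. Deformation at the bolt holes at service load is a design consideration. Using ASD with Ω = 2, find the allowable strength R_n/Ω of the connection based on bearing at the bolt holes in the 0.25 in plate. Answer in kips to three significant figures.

101 kips

Per bolt r_n = 1.2 l_c t F_u ≤ 2.4 d t F_u; upper limit = 2.4 × 1.125 × 0.25 × 65 = 43.87 kips.
Edge bolt: l_c = 2 − 1.25/2 = 1.375 in → 1.2 × 1.375 × 0.25 × 65 = 26.81 → r_n = 26.81 kips.
Interior bolts: l_c = 3.875 − 1.25 = 2.625 in → 1.2 × 2.625 × 0.25 × 65 = 51.19 → r_n = 43.87 kips.
R_n = 1 × 26.81 + 4 × 43.87 = 202.3 kips.
Allowable strength R_n/Ω = 202.3 / 2 = 101 kips.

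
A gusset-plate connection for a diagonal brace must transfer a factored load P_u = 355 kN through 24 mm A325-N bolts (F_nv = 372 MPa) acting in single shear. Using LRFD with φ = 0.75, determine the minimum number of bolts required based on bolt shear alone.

3 bolts

A_b = π·24²/4 = 452.4 mm².
Per-bolt design strength φR_n = 0.75 × 372 × 452.4 × 1 / 1000 = 126.2 kN.
n ≥ 355 / 126.2 = 2.813 → use 3 bolts.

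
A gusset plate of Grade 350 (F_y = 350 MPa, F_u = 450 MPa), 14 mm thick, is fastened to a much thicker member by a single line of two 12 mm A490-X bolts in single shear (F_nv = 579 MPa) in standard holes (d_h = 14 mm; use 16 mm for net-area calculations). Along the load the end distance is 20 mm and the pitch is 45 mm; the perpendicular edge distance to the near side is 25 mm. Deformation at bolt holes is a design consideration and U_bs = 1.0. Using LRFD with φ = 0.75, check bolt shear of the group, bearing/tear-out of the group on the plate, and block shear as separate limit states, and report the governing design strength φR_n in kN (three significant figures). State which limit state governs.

98.2 kN (bolt shear governs)

Bolt shear: A_b = π·12²/4 = 113.1 mm²; R_n = 579 × 113.1 × 2 × 1 / 1000 = 131 kN → 0.75 × 131 = 98.2 kN.
Bearing: edge l_c = 13, r_n = 98.28 kN; interior l_c = 31, r_n = 181.4 kN; R_n = 98.28 + 1·181.4 = 279.7 kN → 210 kN.
Block shear: A_gv = 910, A_nv = 574, A_nt = 238 mm²; R_n = min(0.6F_uA_nv, 0.6F_yA_gv) + U_bs·F_u·A_nt = 262.1 kN → 197 kN.
Bolt shear governs: 98.2 kN.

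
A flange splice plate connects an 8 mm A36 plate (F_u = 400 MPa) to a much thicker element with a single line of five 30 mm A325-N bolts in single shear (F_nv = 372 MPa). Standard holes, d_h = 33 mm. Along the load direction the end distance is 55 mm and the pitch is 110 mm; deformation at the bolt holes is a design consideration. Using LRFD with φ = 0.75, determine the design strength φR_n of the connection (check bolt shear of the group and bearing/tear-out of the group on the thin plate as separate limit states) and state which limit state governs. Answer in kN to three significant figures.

Bolt shear: A_b = π·30²/4 = 706.9 mm²; R_n = 372 × 706.9 × 5 × 1 / 1000 = 1315 kN → 0.75 × 1315 = 986 kN.
Bearing (1.2 l_c t F_u ≤ 2.4 d t F_u): upper limit = 2.4·30·8·400 / 1000 = 230.4 kN.
  Edge l_c = 55 − 33/2 = 38.5 → r_n = 147.8 kN; interior l_c = 110 − 33 = 77 → r_n = 230.4 kN.
  R_n,bearing = 1·147.8 + 4·230.4 = 1069 kN → 0.75 × 1069 = 802 kN.
Bearing governs: 802 kN.

802 kN (bearing governs)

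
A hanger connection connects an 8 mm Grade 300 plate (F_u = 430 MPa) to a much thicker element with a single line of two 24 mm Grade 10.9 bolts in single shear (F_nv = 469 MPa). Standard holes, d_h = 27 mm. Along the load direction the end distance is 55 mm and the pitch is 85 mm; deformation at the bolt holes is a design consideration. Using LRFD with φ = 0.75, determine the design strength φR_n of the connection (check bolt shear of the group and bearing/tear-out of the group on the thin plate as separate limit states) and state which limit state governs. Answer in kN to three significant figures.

277 kN (bearing governs)

Bolt shear: A_b = π·24²/4 = 452.4 mm²; R_n = 469 × 452.4 × 2 × 1 / 1000 = 424.3 kN → 0.75 × 424.3 = 318 kN.
Bearing (1.2 l_c t F_u ≤ 2.4 d t F_u): upper limit = 2.4·24·8·430 / 1000 = 198.1 kN.
  Edge l_c = 55 − 27/2 = 41.5 → r_n = 171.3 kN; interior l_c = 85 − 27 = 58 → r_n = 198.1 kN.
  R_n,bearing = 1·171.3 + 1·198.1 = 369.5 kN → 0.75 × 369.5 = 277 kN.
Bearing governs: 277 kN.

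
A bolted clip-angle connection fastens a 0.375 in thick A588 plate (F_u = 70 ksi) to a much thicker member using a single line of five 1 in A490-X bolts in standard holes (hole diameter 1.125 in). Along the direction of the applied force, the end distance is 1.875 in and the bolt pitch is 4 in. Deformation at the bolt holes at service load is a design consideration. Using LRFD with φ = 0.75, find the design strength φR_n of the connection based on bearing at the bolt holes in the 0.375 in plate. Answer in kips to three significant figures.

220 kips

Per bolt r_n = 1.2 l_c t F_u ≤ 2.4 d t F_u; upper limit = 2.4 × 1 × 0.375 × 70 = 63 kips.
Edge bolt: l_c = 1.875 − 1.125/2 = 1.312 in → 1.2 × 1.312 × 0.375 × 70 = 41.34 → r_n = 41.34 kips.
Interior bolts: l_c = 4 − 1.125 = 2.875 in → 1.2 × 2.875 × 0.375 × 70 = 90.56 → r_n = 63 kips.
R_n = 1 × 41.34 + 4 × 63 = 293.3 kips.
Design strength φR_n = 0.75 × 293.3 = 220 kips.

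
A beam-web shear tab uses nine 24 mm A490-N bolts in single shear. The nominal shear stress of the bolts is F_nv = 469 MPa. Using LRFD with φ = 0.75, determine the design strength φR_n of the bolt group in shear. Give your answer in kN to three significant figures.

1430 kN

A_b = π × 24² / 4 = 452.4 mm².
R_n = F_nv · A_b · n · n_s = 469 × 452.4 × 9 × 1 / 1000 = 1910 kN.
Design strength φR_n = 0.75 × 1910 = 1430 kN.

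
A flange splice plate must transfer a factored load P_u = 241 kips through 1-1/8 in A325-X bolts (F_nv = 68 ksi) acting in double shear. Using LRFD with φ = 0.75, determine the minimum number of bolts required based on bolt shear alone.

A_b = π·1.125²/4 = 0.994 in².
Per-bolt design strength φR_n = 0.75 × 68 × 0.994 × 2 = 101.4 kips.
n ≥ 241 / 101.4 = 2.377 → use 3 bolts.

3 bolts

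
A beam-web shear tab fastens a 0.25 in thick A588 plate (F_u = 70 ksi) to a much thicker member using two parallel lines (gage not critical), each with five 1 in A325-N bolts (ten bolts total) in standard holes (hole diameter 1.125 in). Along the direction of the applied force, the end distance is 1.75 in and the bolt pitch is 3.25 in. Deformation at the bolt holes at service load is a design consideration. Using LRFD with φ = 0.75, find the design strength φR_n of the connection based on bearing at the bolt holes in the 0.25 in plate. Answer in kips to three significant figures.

289 kips

Per bolt r_n = 1.2 l_c t F_u ≤ 2.4 d t F_u; upper limit = 2.4 × 1 × 0.25 × 70 = 42 kips.
Edge bolt: l_c = 1.75 − 1.125/2 = 1.188 in → 1.2 × 1.188 × 0.25 × 70 = 24.94 → r_n = 24.94 kips.
Interior bolts: l_c = 3.25 − 1.125 = 2.125 in → 1.2 × 2.125 × 0.25 × 70 = 44.62 → r_n = 42 kips.
R_n = 2 × 24.94 + 8 × 42 = 385.9 kips.
Design strength φR_n = 0.75 × 385.9 = 289 kips.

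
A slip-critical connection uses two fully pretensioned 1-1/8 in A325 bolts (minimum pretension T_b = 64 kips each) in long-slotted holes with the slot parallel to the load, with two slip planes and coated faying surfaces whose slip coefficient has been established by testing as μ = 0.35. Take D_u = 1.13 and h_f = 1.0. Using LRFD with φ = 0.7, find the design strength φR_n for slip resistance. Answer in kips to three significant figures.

70.9 kips

R_n = μ · D_u · h_f · T_b · n_s · n_b = 0.35 × 1.13 × 1.0 × 64 × 2 × 2 = 101.2 kips.
Design strength φR_n = 0.7 × 101.2 = 70.9 kips.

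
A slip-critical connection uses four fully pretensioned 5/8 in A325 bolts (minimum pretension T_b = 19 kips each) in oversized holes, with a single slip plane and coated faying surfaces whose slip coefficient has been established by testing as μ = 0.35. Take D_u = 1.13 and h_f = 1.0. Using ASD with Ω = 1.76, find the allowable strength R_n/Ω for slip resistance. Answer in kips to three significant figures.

R_n = μ · D_u · h_f · T_b · n_s · n_b = 0.35 × 1.13 × 1.0 × 19 × 1 × 4 = 30.06 kips.
Allowable strength R_n/Ω = 30.06 / 1.76 = 17.1 kips.

17.1 kips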